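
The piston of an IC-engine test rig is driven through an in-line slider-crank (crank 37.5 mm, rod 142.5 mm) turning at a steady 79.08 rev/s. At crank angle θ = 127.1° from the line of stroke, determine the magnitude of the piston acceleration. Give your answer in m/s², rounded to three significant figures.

6220

ω = 2π·79.1 = 496.9 rad/s
x(θ) = r cosθ + √(L² − r² sin²θ); with ω constant, a = ω²·d²x/dθ².
d²x/dθ² = −r cosθ − r²(cos2θ)/√u − r⁴ sin²2θ/(4u^{3/2}),  u = L² − r² sin²θ = 0.0194117 m².
Substituting r = 0.0375 m, L = 0.1425 m, θ = 127.1°: d²x/dθ² = +0.025199 m.
a = ω²·d²x/dθ² = (496.9)²·(+0.025199) = +6221.3 m/s²;  |a| = 6221.3 m/s².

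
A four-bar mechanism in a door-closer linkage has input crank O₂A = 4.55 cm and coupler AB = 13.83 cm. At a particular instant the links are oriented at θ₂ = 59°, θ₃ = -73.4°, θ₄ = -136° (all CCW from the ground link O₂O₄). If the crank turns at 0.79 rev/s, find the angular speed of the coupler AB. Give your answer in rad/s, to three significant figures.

ω₂ = 4.964 rad/s (from 0.79 rev/s).
Differentiating the loop-closure r₂e^{iθ₂}+r₃e^{iθ₃}=r₁+r₄e^{iθ₄} gives r₂ω₂e^{iθ₂}+r₃ω₃e^{iθ₃}=r₄ω₄e^{iθ₄}.
Eliminating the other unknown: ω₃ = r₂ω₂ sin(θ₄−θ₂) / [r₃ sin(θ₃−θ₄)].
Numerator sine = +0.25882; denominator sine = +0.88782.
Result = 0.0455·4.964·(+0.25882) / (0.1383·(+0.88782)) = +0.47607 rad/s; magnitude 0.47607 rad/s.

0.476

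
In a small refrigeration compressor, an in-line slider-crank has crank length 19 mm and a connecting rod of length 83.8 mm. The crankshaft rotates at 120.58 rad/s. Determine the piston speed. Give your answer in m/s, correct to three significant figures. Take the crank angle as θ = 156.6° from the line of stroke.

ω = 120.6 rad/s
For an in-line slider-crank, x = r cosθ + √(L² − r² sin²θ), so v = −rω sinθ·[1 + r cosθ/√(L² − r² sin²θ)].
With r = 0.019 m, L = 0.0838 m, θ = 156.6°: √(L² − r² sin²θ) = 0.08346 m.
v = −0.019·120.6·0.39715·[1 + 0.019·-0.91775/0.08346] = -0.71977 m/s.
|v| = 0.71977 m/s.

0.720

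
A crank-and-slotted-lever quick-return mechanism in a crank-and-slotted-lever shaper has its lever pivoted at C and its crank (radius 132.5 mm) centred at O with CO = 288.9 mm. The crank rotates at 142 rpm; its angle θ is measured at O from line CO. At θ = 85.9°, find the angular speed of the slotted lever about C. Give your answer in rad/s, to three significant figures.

ω = 14.87 rad/s (from 142 rpm).
Crank pin A relative to C: A = (d + r cosθ, r sinθ); lever angle φ = atan2(r sinθ, d + r cosθ).
Differentiating tanφ: φ̇ = rω(d cosθ + r)/(d² + r² + 2dr cosθ).
d² + r² + 2dr cosθ = |CA|² = 0.106493 m²;  d cosθ + r = +0.15316 m.
|ω_lever| = |0.1325·14.87·+0.15316| / 0.106493 = 2.8336 rad/s.

2.83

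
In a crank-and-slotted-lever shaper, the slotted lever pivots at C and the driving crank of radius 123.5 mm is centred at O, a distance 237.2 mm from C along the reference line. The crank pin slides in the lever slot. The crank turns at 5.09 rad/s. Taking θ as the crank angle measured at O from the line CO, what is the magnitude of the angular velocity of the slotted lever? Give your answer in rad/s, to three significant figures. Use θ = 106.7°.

0.636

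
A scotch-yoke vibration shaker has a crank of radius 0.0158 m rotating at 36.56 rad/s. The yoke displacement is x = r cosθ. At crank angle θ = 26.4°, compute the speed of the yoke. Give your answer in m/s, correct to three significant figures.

0.257

ω = 36.56 rad/s
x = r cosθ ⇒ ẋ = −rω sinθ.
|v| = rω|sinθ| = 0.0158·36.56·|sin 26.4°| = 0.25684 m/s.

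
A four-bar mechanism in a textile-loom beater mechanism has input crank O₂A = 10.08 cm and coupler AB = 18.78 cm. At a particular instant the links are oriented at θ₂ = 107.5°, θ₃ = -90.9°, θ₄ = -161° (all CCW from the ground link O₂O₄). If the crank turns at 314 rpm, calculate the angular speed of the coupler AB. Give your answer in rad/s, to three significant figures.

18.8

ω₂ = 32.88 rad/s (from 314 rpm).
Differentiating the loop-closure r₂e^{iθ₂}+r₃e^{iθ₃}=r₁+r₄e^{iθ₄} gives r₂ω₂e^{iθ₂}+r₃ω₃e^{iθ₃}=r₄ω₄e^{iθ₄}.
Eliminating the other unknown: ω₃ = r₂ω₂ sin(θ₄−θ₂) / [r₃ sin(θ₃−θ₄)].
Numerator sine = +0.99966; denominator sine = +0.94029.
Result = 0.1008·32.88·(+0.99966) / (0.1878·(+0.94029)) = +18.763 rad/s; magnitude 18.763 rad/s.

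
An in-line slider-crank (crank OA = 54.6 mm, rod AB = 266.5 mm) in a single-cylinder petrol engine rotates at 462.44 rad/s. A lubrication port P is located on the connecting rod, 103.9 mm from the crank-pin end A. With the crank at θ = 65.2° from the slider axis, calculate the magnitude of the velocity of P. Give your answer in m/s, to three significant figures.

ω = 462.4 rad/s.  Crank-pin speed |V_A| = rω = 25.249 m/s, perpendicular to OA.
Rod angle: sinφ = −(r/L) sinθ ⇒ φ = -10.718°; ω_rod = −rω cosθ/√(L²−r²sin²θ) = -40.446 rad/s.
V_P = V_A + ω_rod × AP, with AP = 0.1039 m along the rod.
Components: V_Px = −rω sinθ − a·ω_rod·sinφ = -23.702 m/s;  V_Py = rω cosθ + a·ω_rod·cosφ = +6.4618 m/s.
|V_P| = √(V_Px² + V_Py²) = 24.567 m/s.

24.6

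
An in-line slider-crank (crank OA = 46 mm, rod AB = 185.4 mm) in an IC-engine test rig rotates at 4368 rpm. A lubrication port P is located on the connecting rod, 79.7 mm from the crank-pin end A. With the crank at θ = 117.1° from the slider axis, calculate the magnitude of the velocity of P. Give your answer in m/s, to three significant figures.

ω = 457.4 rad/s.  Crank-pin speed |V_A| = rω = 21.041 m/s, perpendicular to OA.
Rod angle: sinφ = −(r/L) sinθ ⇒ φ = -12.760°; ω_rod = −rω cosθ/√(L²−r²sin²θ) = +53.009 rad/s.
V_P = V_A + ω_rod × AP, with AP = 0.0797 m along the rod.
Components: V_Px = −rω sinθ − a·ω_rod·sinφ = -17.798 m/s;  V_Py = rω cosθ + a·ω_rod·cosφ = -5.4647 m/s.
|V_P| = √(V_Px² + V_Py²) = 18.618 m/s.

18.6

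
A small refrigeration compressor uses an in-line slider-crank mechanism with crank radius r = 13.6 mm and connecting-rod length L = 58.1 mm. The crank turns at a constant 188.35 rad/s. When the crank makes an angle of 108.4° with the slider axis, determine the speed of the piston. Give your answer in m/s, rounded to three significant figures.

ω = 188.3 rad/s
For an in-line slider-crank, x = r cosθ + √(L² − r² sin²θ), so v = −rω sinθ·[1 + r cosθ/√(L² − r² sin²θ)].
With r = 0.0136 m, L = 0.0581 m, θ = 108.4°: √(L² − r² sin²θ) = 0.056649 m.
v = −0.0136·188.3·0.94888·[1 + 0.0136·-0.31565/0.056649] = -2.2464 m/s.
|v| = 2.2464 m/s.

2.25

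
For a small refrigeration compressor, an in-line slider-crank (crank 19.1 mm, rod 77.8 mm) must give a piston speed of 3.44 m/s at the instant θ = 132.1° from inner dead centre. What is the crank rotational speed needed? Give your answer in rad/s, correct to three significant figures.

For an in-line slider-crank, |v_piston| = rω|sinθ|·[1 + r cosθ/√(L² − r² sin²θ)].
With r = 0.0191 m, L = 0.0778 m, θ = 132.1°: the bracketed kinematic factor |dx/dθ| = 0.0118 m.
ω = v/|dx/dθ| = 3.44/0.0118 = 291.54 rad/s.

292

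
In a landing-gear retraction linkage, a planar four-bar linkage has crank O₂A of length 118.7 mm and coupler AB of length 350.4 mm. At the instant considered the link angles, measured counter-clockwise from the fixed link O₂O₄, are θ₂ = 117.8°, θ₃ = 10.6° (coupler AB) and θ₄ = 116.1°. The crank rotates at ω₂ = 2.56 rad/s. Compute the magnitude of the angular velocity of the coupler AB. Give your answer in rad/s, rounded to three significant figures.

0.0267

ω₂ = 2.56 rad/s
Differentiating the loop-closure r₂e^{iθ₂}+r₃e^{iθ₃}=r₁+r₄e^{iθ₄} gives r₂ω₂e^{iθ₂}+r₃ω₃e^{iθ₃}=r₄ω₄e^{iθ₄}.
Eliminating the other unknown: ω₃ = r₂ω₂ sin(θ₄−θ₂) / [r₃ sin(θ₃−θ₄)].
Numerator sine = -0.02967; denominator sine = -0.96363.
Result = 0.1187·2.56·(-0.02967) / (0.3504·(-0.96363)) = +0.026698 rad/s; magnitude 0.026698 rad/s.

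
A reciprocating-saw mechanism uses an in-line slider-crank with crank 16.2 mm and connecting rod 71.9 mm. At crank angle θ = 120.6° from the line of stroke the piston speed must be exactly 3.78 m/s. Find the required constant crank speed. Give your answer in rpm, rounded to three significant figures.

For an in-line slider-crank, |v_piston| = rω|sinθ|·[1 + r cosθ/√(L² − r² sin²θ)].
With r = 0.0162 m, L = 0.0719 m, θ = 120.6°: the bracketed kinematic factor |dx/dθ| = 0.012314 m.
ω = v/|dx/dθ| = 3.78/0.012314 = 306.97 rad/s.
N = 60ω/(2π) = 2931.4 rpm.

2930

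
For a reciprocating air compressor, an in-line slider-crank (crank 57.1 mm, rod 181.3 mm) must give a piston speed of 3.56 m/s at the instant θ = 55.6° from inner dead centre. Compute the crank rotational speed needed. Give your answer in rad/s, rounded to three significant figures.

63.8

For an in-line slider-crank, |v_piston| = rω|sinθ|·[1 + r cosθ/√(L² − r² sin²θ)].
With r = 0.0571 m, L = 0.1813 m, θ = 55.6°: the bracketed kinematic factor |dx/dθ| = 0.055795 m.
ω = v/|dx/dθ| = 3.56/0.055795 = 63.804 rad/s.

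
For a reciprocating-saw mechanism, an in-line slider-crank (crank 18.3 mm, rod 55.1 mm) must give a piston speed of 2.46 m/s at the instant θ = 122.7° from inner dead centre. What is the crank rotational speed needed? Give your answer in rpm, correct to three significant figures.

For an in-line slider-crank, |v_piston| = rω|sinθ|·[1 + r cosθ/√(L² − r² sin²θ)].
With r = 0.0183 m, L = 0.0551 m, θ = 122.7°: the bracketed kinematic factor |dx/dθ| = 0.012522 m.
ω = v/|dx/dθ| = 2.46/0.012522 = 196.46 rad/s.
N = 60ω/(2π) = 1876 rpm.

1880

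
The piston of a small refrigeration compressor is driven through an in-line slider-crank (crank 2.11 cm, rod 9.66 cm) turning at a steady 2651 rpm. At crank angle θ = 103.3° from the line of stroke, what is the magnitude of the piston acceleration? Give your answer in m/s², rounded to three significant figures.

698

ω = 2π·2651/60 = 277.6 rad/s
x(θ) = r cosθ + √(L² − r² sin²θ); with ω constant, a = ω²·d²x/dθ².
d²x/dθ² = −r cosθ − r²(cos2θ)/√u − r⁴ sin²2θ/(4u^{3/2}),  u = L² − r² sin²θ = 0.00890991 m².
Substituting r = 0.0211 m, L = 0.0966 m, θ = 103.3°: d²x/dθ² = +0.0090596 m.
a = ω²·d²x/dθ² = (277.6)²·(+0.0090596) = +698.21 m/s²;  |a| = 698.21 m/s².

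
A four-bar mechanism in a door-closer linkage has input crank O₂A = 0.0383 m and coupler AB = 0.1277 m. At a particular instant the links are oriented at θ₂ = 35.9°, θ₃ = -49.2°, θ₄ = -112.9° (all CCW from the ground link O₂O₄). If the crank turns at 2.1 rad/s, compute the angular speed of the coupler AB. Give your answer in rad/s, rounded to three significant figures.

0.364

ω₂ = 2.1 rad/s
Differentiating the loop-closure r₂e^{iθ₂}+r₃e^{iθ₃}=r₁+r₄e^{iθ₄} gives r₂ω₂e^{iθ₂}+r₃ω₃e^{iθ₃}=r₄ω₄e^{iθ₄}.
Eliminating the other unknown: ω₃ = r₂ω₂ sin(θ₄−θ₂) / [r₃ sin(θ₃−θ₄)].
Numerator sine = -0.51803; denominator sine = +0.89649.
Result = 0.0383·2.1·(-0.51803) / (0.1277·(+0.89649)) = -0.36395 rad/s; magnitude 0.36395 rad/s.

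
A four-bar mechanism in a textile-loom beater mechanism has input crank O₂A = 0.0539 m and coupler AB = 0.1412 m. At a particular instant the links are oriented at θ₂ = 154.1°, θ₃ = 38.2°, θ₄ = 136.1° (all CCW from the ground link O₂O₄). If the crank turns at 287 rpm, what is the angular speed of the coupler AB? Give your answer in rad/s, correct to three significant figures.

3.58

ω₂ = 30.05 rad/s (from 287 rpm).
Differentiating the loop-closure r₂e^{iθ₂}+r₃e^{iθ₃}=r₁+r₄e^{iθ₄} gives r₂ω₂e^{iθ₂}+r₃ω₃e^{iθ₃}=r₄ω₄e^{iθ₄}.
Eliminating the other unknown: ω₃ = r₂ω₂ sin(θ₄−θ₂) / [r₃ sin(θ₃−θ₄)].
Numerator sine = -0.30902; denominator sine = -0.99051.
Result = 0.0539·30.05·(-0.30902) / (0.1412·(-0.99051)) = +3.5792 rad/s; magnitude 3.5792 rad/s.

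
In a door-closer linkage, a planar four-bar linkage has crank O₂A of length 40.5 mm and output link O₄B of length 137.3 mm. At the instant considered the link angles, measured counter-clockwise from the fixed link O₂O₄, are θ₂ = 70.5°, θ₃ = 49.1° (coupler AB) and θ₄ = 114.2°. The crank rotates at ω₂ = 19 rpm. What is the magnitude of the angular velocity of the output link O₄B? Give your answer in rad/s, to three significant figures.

ω₂ = 1.99 rad/s (from 19 rpm).
Differentiating the loop-closure r₂e^{iθ₂}+r₃e^{iθ₃}=r₁+r₄e^{iθ₄} gives r₂ω₂e^{iθ₂}+r₃ω₃e^{iθ₃}=r₄ω₄e^{iθ₄}.
Eliminating the other unknown: ω₄ = r₂ω₂ sin(θ₂−θ₃) / [r₄ sin(θ₄−θ₃)].
Numerator sine = +0.36488; denominator sine = +0.90704.
Result = 0.0405·1.99·(+0.36488) / (0.1373·(+0.90704)) = +0.23609 rad/s; magnitude 0.23609 rad/s.

0.236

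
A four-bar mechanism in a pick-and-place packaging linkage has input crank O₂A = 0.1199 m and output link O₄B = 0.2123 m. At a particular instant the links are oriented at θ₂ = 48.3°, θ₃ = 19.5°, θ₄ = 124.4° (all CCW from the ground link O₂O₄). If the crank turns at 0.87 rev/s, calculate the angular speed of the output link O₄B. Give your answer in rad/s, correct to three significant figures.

1.54

ω₂ = 5.466 rad/s (from 0.87 rev/s).
Differentiating the loop-closure r₂e^{iθ₂}+r₃e^{iθ₃}=r₁+r₄e^{iθ₄} gives r₂ω₂e^{iθ₂}+r₃ω₃e^{iθ₃}=r₄ω₄e^{iθ₄}.
Eliminating the other unknown: ω₄ = r₂ω₂ sin(θ₂−θ₃) / [r₄ sin(θ₄−θ₃)].
Numerator sine = +0.48175; denominator sine = +0.96638.
Result = 0.1199·5.466·(+0.48175) / (0.2123·(+0.96638)) = +1.539 rad/s; magnitude 1.539 rad/s.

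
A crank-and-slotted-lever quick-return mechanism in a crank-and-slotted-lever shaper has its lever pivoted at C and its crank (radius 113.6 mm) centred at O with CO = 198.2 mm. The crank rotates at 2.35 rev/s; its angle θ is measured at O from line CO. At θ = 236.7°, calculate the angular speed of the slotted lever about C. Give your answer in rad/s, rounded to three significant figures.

ω = 14.77 rad/s (from 2.35 rev/s).
Crank pin A relative to C: A = (d + r cosθ, r sinθ); lever angle φ = atan2(r sinθ, d + r cosθ).
Differentiating tanφ: φ̇ = rω(d cosθ + r)/(d² + r² + 2dr cosθ).
d² + r² + 2dr cosθ = |CA|² = 0.0274651 m²;  d cosθ + r = +0.0047837 m.
|ω_lever| = |0.1136·14.77·+0.0047837| / 0.0274651 = 0.29215 rad/s.

0.292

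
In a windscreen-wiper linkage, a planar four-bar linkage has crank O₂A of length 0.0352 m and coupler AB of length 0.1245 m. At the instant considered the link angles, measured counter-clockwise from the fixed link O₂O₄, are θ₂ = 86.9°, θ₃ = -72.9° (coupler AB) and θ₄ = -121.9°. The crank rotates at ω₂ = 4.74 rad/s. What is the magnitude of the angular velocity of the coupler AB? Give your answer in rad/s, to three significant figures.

0.855

ω₂ = 4.74 rad/s
Differentiating the loop-closure r₂e^{iθ₂}+r₃e^{iθ₃}=r₁+r₄e^{iθ₄} gives r₂ω₂e^{iθ₂}+r₃ω₃e^{iθ₃}=r₄ω₄e^{iθ₄}.
Eliminating the other unknown: ω₃ = r₂ω₂ sin(θ₄−θ₂) / [r₃ sin(θ₃−θ₄)].
Numerator sine = +0.48175; denominator sine = +0.75471.
Result = 0.0352·4.74·(+0.48175) / (0.1245·(+0.75471)) = +0.85545 rad/s; magnitude 0.85545 rad/s.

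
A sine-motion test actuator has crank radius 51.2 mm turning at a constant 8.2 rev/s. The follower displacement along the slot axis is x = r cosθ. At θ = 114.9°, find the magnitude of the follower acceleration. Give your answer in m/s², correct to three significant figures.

57.2

ω = 51.52 rad/s (from 8.2 rev/s).
x = r cosθ ⇒ ẍ = −rω² cosθ (ω constant).
|a| = rω²|cosθ| = 0.0512·(51.52)²·|cos 114.9°| = 57.224 m/s².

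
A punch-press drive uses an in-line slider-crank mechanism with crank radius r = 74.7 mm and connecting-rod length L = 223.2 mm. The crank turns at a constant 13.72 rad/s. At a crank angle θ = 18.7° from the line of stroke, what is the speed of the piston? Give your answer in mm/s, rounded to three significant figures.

433

ω = 13.72 rad/s
For an in-line slider-crank, x = r cosθ + √(L² − r² sin²θ), so v = −rω sinθ·[1 + r cosθ/√(L² − r² sin²θ)].
With r = 0.0747 m, L = 0.2232 m, θ = 18.7°: √(L² − r² sin²θ) = 0.22191 m.
v = −0.0747·13.72·0.32061·[1 + 0.0747·0.94721/0.22191] = -0.43336 m/s.
|v| = 0.43336 m/s = 433.36 mm/s.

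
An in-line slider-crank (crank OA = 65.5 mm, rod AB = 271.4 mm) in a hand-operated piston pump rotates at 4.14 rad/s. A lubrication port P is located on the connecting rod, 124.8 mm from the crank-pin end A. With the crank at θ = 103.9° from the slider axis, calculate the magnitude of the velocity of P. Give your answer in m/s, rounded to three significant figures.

0.258

ω = 4.14 rad/s.  Crank-pin speed |V_A| = rω = 0.27117 m/s, perpendicular to OA.
Rod angle: sinφ = −(r/L) sinθ ⇒ φ = -13.549°; ω_rod = −rω cosθ/√(L²−r²sin²θ) = +0.2469 rad/s.
V_P = V_A + ω_rod × AP, with AP = 0.1248 m along the rod.
Components: V_Px = −rω sinθ − a·ω_rod·sinφ = -0.25601 m/s;  V_Py = rω cosθ + a·ω_rod·cosφ = -0.035188 m/s.
|V_P| = √(V_Px² + V_Py²) = 0.25842 m/s.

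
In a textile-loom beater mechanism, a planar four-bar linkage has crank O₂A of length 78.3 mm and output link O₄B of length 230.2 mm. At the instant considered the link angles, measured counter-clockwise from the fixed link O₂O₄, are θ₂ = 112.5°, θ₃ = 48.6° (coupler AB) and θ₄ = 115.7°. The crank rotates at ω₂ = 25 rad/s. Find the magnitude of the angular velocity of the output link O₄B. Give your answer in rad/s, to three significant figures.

8.29

ω₂ = 25 rad/s
Differentiating the loop-closure r₂e^{iθ₂}+r₃e^{iθ₃}=r₁+r₄e^{iθ₄} gives r₂ω₂e^{iθ₂}+r₃ω₃e^{iθ₃}=r₄ω₄e^{iθ₄}.
Eliminating the other unknown: ω₄ = r₂ω₂ sin(θ₂−θ₃) / [r₄ sin(θ₄−θ₃)].
Numerator sine = +0.89803; denominator sine = +0.92119.
Result = 0.0783·25·(+0.89803) / (0.2302·(+0.92119)) = +8.2897 rad/s; magnitude 8.2897 rad/s.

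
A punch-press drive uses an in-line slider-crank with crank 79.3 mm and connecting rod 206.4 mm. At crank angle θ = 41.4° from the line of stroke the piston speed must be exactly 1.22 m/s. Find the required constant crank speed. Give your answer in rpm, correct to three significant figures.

171

For an in-line slider-crank, |v_piston| = rω|sinθ|·[1 + r cosθ/√(L² − r² sin²θ)].
With r = 0.0793 m, L = 0.2064 m, θ = 41.4°: the bracketed kinematic factor |dx/dθ| = 0.068068 m.
ω = v/|dx/dθ| = 1.22/0.068068 = 17.923 rad/s.
N = 60ω/(2π) = 171.15 rpm.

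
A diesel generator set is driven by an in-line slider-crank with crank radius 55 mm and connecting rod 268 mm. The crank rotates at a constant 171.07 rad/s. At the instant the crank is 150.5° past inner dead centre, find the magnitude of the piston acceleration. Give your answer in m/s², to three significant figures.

ω = 171.1 rad/s
x(θ) = r cosθ + √(L² − r² sin²θ); with ω constant, a = ω²·d²x/dθ².
d²x/dθ² = −r cosθ − r²(cos2θ)/√u − r⁴ sin²2θ/(4u^{3/2}),  u = L² − r² sin²θ = 0.0710905 m².
Substituting r = 0.055 m, L = 0.268 m, θ = 150.5°: d²x/dθ² = +0.041938 m.
a = ω²·d²x/dθ² = (171.1)²·(+0.041938) = +1227.3 m/s²;  |a| = 1227.3 m/s².

1230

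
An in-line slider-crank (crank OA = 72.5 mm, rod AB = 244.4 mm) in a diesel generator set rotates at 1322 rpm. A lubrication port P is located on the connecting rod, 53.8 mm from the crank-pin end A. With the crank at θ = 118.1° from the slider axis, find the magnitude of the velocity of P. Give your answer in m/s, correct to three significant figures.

ω = 138.4 rad/s.  Crank-pin speed |V_A| = rω = 10.037 m/s, perpendicular to OA.
Rod angle: sinφ = −(r/L) sinθ ⇒ φ = -15.170°; ω_rod = −rω cosθ/√(L²−r²sin²θ) = +20.042 rad/s.
V_P = V_A + ω_rod × AP, with AP = 0.0538 m along the rod.
Components: V_Px = −rω sinθ − a·ω_rod·sinφ = -8.5716 m/s;  V_Py = rω cosθ + a·ω_rod·cosφ = -3.6868 m/s.
|V_P| = √(V_Px² + V_Py²) = 9.3309 m/s.

9.33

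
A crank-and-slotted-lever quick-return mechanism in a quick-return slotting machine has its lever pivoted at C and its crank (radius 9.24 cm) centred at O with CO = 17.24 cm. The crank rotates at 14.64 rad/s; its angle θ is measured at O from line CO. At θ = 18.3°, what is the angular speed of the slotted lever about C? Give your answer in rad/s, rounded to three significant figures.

ω = 14.64 rad/s
Crank pin A relative to C: A = (d + r cosθ, r sinθ); lever angle φ = atan2(r sinθ, d + r cosθ).
Differentiating tanφ: φ̇ = rω(d cosθ + r)/(d² + r² + 2dr cosθ).
d² + r² + 2dr cosθ = |CA|² = 0.0685078 m²;  d cosθ + r = +0.25608 m.
|ω_lever| = |0.0924·14.64·+0.25608| / 0.0685078 = 5.0565 rad/s.

5.06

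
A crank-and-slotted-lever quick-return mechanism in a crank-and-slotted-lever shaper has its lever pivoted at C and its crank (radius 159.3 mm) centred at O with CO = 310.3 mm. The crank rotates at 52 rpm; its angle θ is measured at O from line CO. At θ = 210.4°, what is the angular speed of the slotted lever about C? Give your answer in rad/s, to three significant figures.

ω = 5.445 rad/s (from 52 rpm).
Crank pin A relative to C: A = (d + r cosθ, r sinθ); lever angle φ = atan2(r sinθ, d + r cosθ).
Differentiating tanφ: φ̇ = rω(d cosθ + r)/(d² + r² + 2dr cosθ).
d² + r² + 2dr cosθ = |CA|² = 0.0363931 m²;  d cosθ + r = -0.10834 m.
|ω_lever| = |0.1593·5.445·-0.10834| / 0.0363931 = 2.5823 rad/s.

2.58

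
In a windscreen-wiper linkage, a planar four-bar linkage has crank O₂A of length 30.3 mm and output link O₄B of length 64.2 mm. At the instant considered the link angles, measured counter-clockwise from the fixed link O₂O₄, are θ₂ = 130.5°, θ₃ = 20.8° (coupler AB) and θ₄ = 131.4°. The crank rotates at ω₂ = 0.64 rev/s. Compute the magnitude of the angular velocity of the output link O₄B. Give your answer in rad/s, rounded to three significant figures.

ω₂ = 4.021 rad/s (from 0.64 rev/s).
Differentiating the loop-closure r₂e^{iθ₂}+r₃e^{iθ₃}=r₁+r₄e^{iθ₄} gives r₂ω₂e^{iθ₂}+r₃ω₃e^{iθ₃}=r₄ω₄e^{iθ₄}.
Eliminating the other unknown: ω₄ = r₂ω₂ sin(θ₂−θ₃) / [r₄ sin(θ₄−θ₃)].
Numerator sine = +0.94147; denominator sine = +0.93606.
Result = 0.0303·4.021·(+0.94147) / (0.0642·(+0.93606)) = +1.9088 rad/s; magnitude 1.9088 rad/s.

1.91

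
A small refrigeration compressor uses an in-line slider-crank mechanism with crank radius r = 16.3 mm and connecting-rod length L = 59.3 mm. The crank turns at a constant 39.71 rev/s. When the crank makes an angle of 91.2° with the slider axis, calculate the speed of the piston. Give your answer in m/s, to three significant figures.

ω = 2π·39.7 = 249.5 rad/s
For an in-line slider-crank, x = r cosθ + √(L² − r² sin²θ), so v = −rω sinθ·[1 + r cosθ/√(L² − r² sin²θ)].
With r = 0.0163 m, L = 0.0593 m, θ = 91.2°: √(L² − r² sin²θ) = 0.057017 m.
v = −0.0163·249.5·0.99978·[1 + 0.0163·-0.02094/0.057017] = -4.0417 m/s.
|v| = 4.0417 m/s.

4.04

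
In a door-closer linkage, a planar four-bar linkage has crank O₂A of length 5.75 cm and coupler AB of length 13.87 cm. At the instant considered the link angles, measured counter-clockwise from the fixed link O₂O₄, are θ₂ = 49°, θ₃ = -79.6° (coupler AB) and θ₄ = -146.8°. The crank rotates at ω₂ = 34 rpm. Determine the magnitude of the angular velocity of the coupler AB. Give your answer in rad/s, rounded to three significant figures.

ω₂ = 3.56 rad/s (from 34 rpm).
Differentiating the loop-closure r₂e^{iθ₂}+r₃e^{iθ₃}=r₁+r₄e^{iθ₄} gives r₂ω₂e^{iθ₂}+r₃ω₃e^{iθ₃}=r₄ω₄e^{iθ₄}.
Eliminating the other unknown: ω₃ = r₂ω₂ sin(θ₄−θ₂) / [r₃ sin(θ₃−θ₄)].
Numerator sine = +0.27228; denominator sine = +0.92186.
Result = 0.0575·3.56·(+0.27228) / (0.1387·(+0.92186)) = +0.43596 rad/s; magnitude 0.43596 rad/s.

0.436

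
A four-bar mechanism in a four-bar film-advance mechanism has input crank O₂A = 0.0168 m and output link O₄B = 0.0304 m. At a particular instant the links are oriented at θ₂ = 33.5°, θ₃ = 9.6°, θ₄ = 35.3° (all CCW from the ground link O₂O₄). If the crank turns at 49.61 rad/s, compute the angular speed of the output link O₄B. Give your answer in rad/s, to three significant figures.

ω₂ = 49.61 rad/s
Differentiating the loop-closure r₂e^{iθ₂}+r₃e^{iθ₃}=r₁+r₄e^{iθ₄} gives r₂ω₂e^{iθ₂}+r₃ω₃e^{iθ₃}=r₄ω₄e^{iθ₄}.
Eliminating the other unknown: ω₄ = r₂ω₂ sin(θ₂−θ₃) / [r₄ sin(θ₄−θ₃)].
Numerator sine = +0.40514; denominator sine = +0.43366.
Result = 0.0168·49.61·(+0.40514) / (0.0304·(+0.43366)) = +25.613 rad/s; magnitude 25.613 rad/s.

25.6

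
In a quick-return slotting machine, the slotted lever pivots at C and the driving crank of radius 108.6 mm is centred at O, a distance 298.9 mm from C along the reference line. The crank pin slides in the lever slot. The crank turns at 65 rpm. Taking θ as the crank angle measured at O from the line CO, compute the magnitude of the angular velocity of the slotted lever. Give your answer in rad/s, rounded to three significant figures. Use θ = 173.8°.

ω = 6.807 rad/s (from 65 rpm).
Crank pin A relative to C: A = (d + r cosθ, r sinθ); lever angle φ = atan2(r sinθ, d + r cosθ).
Differentiating tanφ: φ̇ = rω(d cosθ + r)/(d² + r² + 2dr cosθ).
d² + r² + 2dr cosθ = |CA|² = 0.0365938 m²;  d cosθ + r = -0.18855 m.
|ω_lever| = |0.1086·6.807·-0.18855| / 0.0365938 = 3.8089 rad/s.

3.81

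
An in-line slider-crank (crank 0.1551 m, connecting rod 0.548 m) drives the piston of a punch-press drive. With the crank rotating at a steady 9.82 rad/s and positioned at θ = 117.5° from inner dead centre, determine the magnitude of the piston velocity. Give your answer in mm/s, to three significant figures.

1170

ω = 9.82 rad/s
For an in-line slider-crank, x = r cosθ + √(L² − r² sin²θ), so v = −rω sinθ·[1 + r cosθ/√(L² − r² sin²θ)].
With r = 0.1551 m, L = 0.548 m, θ = 117.5°: √(L² − r² sin²θ) = 0.53045 m.
v = −0.1551·9.82·0.88701·[1 + 0.1551·-0.46175/0.53045] = -1.1686 m/s.
|v| = 1.1686 m/s = 1168.6 mm/s.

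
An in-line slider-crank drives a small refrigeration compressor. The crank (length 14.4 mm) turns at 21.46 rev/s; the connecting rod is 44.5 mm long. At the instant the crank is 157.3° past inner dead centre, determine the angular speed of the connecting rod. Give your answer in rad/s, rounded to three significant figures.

40.6

ω = 134.8 rad/s (converted from 21.46 rev/s).
The rod makes angle φ with the slider axis where L sinφ = r sinθ; differentiating, L cosφ·φ̇ = r ω cosθ.
L cosφ = √(L² − r² sin²θ) = 0.044152 m.
|ω_rod| = r ω |cosθ| / √(L² − r² sin²θ) = 0.0144·134.8·0.92254/0.044152 = 40.57 rad/s.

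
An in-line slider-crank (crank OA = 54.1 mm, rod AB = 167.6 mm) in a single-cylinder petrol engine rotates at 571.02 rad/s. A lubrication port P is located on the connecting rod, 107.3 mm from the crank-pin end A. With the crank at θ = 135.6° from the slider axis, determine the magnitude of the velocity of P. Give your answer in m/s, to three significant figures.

ω = 571 rad/s.  Crank-pin speed |V_A| = rω = 30.892 m/s, perpendicular to OA.
Rod angle: sinφ = −(r/L) sinθ ⇒ φ = -13.053°; ω_rod = −rω cosθ/√(L²−r²sin²θ) = +135.19 rad/s.
V_P = V_A + ω_rod × AP, with AP = 0.1073 m along the rod.
Components: V_Px = −rω sinθ − a·ω_rod·sinφ = -18.338 m/s;  V_Py = rω cosθ + a·ω_rod·cosφ = -7.941 m/s.
|V_P| = √(V_Px² + V_Py²) = 19.984 m/s.

20.0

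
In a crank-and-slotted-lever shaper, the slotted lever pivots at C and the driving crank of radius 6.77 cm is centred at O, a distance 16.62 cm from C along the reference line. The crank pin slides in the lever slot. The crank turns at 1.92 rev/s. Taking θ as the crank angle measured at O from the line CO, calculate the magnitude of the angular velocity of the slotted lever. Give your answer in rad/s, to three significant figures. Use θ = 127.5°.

ω = 12.06 rad/s (from 1.92 rev/s).
Crank pin A relative to C: A = (d + r cosθ, r sinθ); lever angle φ = atan2(r sinθ, d + r cosθ).
Differentiating tanφ: φ̇ = rω(d cosθ + r)/(d² + r² + 2dr cosθ).
d² + r² + 2dr cosθ = |CA|² = 0.0185065 m²;  d cosθ + r = -0.033476 m.
|ω_lever| = |0.0677·12.06·-0.033476| / 0.0185065 = 1.4773 rad/s.

1.48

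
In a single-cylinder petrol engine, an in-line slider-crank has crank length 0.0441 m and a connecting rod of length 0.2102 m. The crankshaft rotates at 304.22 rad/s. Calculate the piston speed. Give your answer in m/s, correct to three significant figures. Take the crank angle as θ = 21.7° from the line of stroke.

ω = 304.2 rad/s
For an in-line slider-crank, x = r cosθ + √(L² − r² sin²θ), so v = −rω sinθ·[1 + r cosθ/√(L² − r² sin²θ)].
With r = 0.0441 m, L = 0.2102 m, θ = 21.7°: √(L² − r² sin²θ) = 0.20957 m.
v = −0.0441·304.2·0.36975·[1 + 0.0441·0.92913/0.20957] = -5.9305 m/s.
|v| = 5.9305 m/s.

5.93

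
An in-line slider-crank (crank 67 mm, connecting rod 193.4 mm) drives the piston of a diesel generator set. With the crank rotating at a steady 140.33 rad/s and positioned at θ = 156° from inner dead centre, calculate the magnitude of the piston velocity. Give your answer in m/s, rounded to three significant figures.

2.60

ω = 140.3 rad/s
For an in-line slider-crank, x = r cosθ + √(L² − r² sin²θ), so v = −rω sinθ·[1 + r cosθ/√(L² − r² sin²θ)].
With r = 0.067 m, L = 0.1934 m, θ = 156°: √(L² − r² sin²θ) = 0.19147 m.
v = −0.067·140.3·0.40674·[1 + 0.067·-0.91355/0.19147] = -2.6017 m/s.
|v| = 2.6017 m/s.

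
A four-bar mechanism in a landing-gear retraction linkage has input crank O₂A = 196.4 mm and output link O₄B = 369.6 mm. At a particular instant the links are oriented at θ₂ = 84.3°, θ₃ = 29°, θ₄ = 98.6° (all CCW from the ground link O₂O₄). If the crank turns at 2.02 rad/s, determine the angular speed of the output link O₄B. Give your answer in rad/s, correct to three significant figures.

ω₂ = 2.02 rad/s
Differentiating the loop-closure r₂e^{iθ₂}+r₃e^{iθ₃}=r₁+r₄e^{iθ₄} gives r₂ω₂e^{iθ₂}+r₃ω₃e^{iθ₃}=r₄ω₄e^{iθ₄}.
Eliminating the other unknown: ω₄ = r₂ω₂ sin(θ₂−θ₃) / [r₄ sin(θ₄−θ₃)].
Numerator sine = +0.82214; denominator sine = +0.93728.
Result = 0.1964·2.02·(+0.82214) / (0.3696·(+0.93728)) = +0.94154 rad/s; magnitude 0.94154 rad/s.

0.942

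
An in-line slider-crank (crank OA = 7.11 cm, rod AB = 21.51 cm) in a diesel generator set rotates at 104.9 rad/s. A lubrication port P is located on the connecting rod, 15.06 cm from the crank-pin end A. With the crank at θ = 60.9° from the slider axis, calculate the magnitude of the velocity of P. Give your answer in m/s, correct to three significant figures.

ω = 104.9 rad/s.  Crank-pin speed |V_A| = rω = 7.4584 m/s, perpendicular to OA.
Rod angle: sinφ = −(r/L) sinθ ⇒ φ = -16.787°; ω_rod = −rω cosθ/√(L²−r²sin²θ) = -17.614 rad/s.
V_P = V_A + ω_rod × AP, with AP = 0.1506 m along the rod.
Components: V_Px = −rω sinθ − a·ω_rod·sinφ = -7.2831 m/s;  V_Py = rω cosθ + a·ω_rod·cosφ = +1.0877 m/s.
|V_P| = √(V_Px² + V_Py²) = 7.3638 m/s.

7.36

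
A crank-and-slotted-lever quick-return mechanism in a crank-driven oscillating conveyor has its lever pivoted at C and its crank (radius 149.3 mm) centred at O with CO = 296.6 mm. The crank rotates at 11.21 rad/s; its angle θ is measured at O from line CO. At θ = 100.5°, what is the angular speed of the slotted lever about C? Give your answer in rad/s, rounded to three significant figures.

ω = 11.21 rad/s
Crank pin A relative to C: A = (d + r cosθ, r sinθ); lever angle φ = atan2(r sinθ, d + r cosθ).
Differentiating tanφ: φ̇ = rω(d cosθ + r)/(d² + r² + 2dr cosθ).
d² + r² + 2dr cosθ = |CA|² = 0.0941224 m²;  d cosθ + r = +0.095249 m.
|ω_lever| = |0.1493·11.21·+0.095249| / 0.0941224 = 1.6937 rad/s.

1.69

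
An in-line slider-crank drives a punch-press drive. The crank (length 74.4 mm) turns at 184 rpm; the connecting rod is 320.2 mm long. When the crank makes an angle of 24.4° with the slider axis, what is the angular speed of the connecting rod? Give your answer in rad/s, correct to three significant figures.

4.10

ω = 19.27 rad/s (converted from 184 rpm).
The rod makes angle φ with the slider axis where L sinφ = r sinθ; differentiating, L cosφ·φ̇ = r ω cosθ.
L cosφ = √(L² − r² sin²θ) = 0.31872 m.
|ω_rod| = r ω |cosθ| / √(L² − r² sin²θ) = 0.0744·19.27·0.91068/0.31872 = 4.0961 rad/s.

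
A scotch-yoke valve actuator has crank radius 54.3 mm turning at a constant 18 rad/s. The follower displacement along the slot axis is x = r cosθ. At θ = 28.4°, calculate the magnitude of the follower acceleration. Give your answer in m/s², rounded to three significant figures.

ω = 18 rad/s
x = r cosθ ⇒ ẍ = −rω² cosθ (ω constant).
|a| = rω²|cosθ| = 0.0543·(18)²·|cos 28.4°| = 15.476 m/s².

15.5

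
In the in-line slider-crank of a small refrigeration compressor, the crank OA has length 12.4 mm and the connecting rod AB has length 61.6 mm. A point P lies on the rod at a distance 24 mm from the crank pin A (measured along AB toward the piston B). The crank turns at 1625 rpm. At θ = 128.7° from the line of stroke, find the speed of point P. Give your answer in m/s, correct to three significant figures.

ω = 170.2 rad/s.  Crank-pin speed |V_A| = rω = 2.1101 m/s, perpendicular to OA.
Rod angle: sinφ = −(r/L) sinθ ⇒ φ = -9.039°; ω_rod = −rω cosθ/√(L²−r²sin²θ) = +21.687 rad/s.
V_P = V_A + ω_rod × AP, with AP = 0.024 m along the rod.
Components: V_Px = −rω sinθ − a·ω_rod·sinφ = -1.565 m/s;  V_Py = rω cosθ + a·ω_rod·cosφ = -0.8053 m/s.
|V_P| = √(V_Px² + V_Py²) = 1.7601 m/s.

1.76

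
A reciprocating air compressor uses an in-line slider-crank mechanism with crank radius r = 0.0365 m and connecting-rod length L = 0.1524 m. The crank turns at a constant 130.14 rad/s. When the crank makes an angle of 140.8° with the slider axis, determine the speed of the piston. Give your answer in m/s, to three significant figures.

2.44

ω = 130.1 rad/s
For an in-line slider-crank, x = r cosθ + √(L² − r² sin²θ), so v = −rω sinθ·[1 + r cosθ/√(L² − r² sin²θ)].
With r = 0.0365 m, L = 0.1524 m, θ = 140.8°: √(L² − r² sin²θ) = 0.15064 m.
v = −0.0365·130.1·0.63203·[1 + 0.0365·-0.77494/0.15064] = -2.4385 m/s.
|v| = 2.4385 m/s.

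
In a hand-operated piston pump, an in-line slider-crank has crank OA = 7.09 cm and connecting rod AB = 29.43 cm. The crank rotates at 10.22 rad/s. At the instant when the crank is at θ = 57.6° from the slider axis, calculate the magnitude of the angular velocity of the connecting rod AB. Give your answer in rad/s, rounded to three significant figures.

1.35

ω = 10.22 rad/s
The rod makes angle φ with the slider axis where L sinφ = r sinθ; differentiating, L cosφ·φ̇ = r ω cosθ.
L cosφ = √(L² − r² sin²θ) = 0.28815 m.
|ω_rod| = r ω |cosθ| / √(L² − r² sin²θ) = 0.0709·10.22·0.53583/0.28815 = 1.3474 rad/s.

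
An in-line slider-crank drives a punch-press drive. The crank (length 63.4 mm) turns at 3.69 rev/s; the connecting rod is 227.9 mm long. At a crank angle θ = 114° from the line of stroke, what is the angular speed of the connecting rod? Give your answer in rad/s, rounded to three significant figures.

2.71

ω = 23.18 rad/s (converted from 3.69 rev/s).
The rod makes angle φ with the slider axis where L sinφ = r sinθ; differentiating, L cosφ·φ̇ = r ω cosθ.
L cosφ = √(L² − r² sin²θ) = 0.22042 m.
|ω_rod| = r ω |cosθ| / √(L² − r² sin²θ) = 0.0634·23.18·0.40674/0.22042 = 2.7125 rad/s.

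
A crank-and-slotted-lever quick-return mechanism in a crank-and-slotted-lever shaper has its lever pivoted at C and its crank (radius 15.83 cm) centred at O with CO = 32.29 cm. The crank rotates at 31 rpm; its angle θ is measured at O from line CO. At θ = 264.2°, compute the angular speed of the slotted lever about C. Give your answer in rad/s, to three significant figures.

ω = 3.246 rad/s (from 31 rpm).
Crank pin A relative to C: A = (d + r cosθ, r sinθ); lever angle φ = atan2(r sinθ, d + r cosθ).
Differentiating tanφ: φ̇ = rω(d cosθ + r)/(d² + r² + 2dr cosθ).
d² + r² + 2dr cosθ = |CA|² = 0.118992 m²;  d cosθ + r = +0.12567 m.
|ω_lever| = |0.1583·3.246·+0.12567| / 0.118992 = 0.54273 rad/s.

0.543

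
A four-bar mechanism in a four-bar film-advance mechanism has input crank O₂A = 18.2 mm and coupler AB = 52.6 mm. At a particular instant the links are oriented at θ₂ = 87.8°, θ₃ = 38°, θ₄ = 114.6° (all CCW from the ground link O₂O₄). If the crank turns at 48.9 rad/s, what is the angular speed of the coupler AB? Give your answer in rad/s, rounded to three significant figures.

ω₂ = 48.9 rad/s
Differentiating the loop-closure r₂e^{iθ₂}+r₃e^{iθ₃}=r₁+r₄e^{iθ₄} gives r₂ω₂e^{iθ₂}+r₃ω₃e^{iθ₃}=r₄ω₄e^{iθ₄}.
Eliminating the other unknown: ω₃ = r₂ω₂ sin(θ₄−θ₂) / [r₃ sin(θ₃−θ₄)].
Numerator sine = +0.45088; denominator sine = -0.97278.
Result = 0.0182·48.9·(+0.45088) / (0.0526·(-0.97278)) = -7.8422 rad/s; magnitude 7.8422 rad/s.

7.84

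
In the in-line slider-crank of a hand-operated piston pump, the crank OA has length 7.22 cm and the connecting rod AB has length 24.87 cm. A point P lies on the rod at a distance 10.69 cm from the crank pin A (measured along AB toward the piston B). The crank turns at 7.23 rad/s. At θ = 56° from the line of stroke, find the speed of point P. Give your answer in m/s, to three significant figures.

0.493

ω = 7.23 rad/s.  Crank-pin speed |V_A| = rω = 0.52201 m/s, perpendicular to OA.
Rod angle: sinφ = −(r/L) sinθ ⇒ φ = -13.927°; ω_rod = −rω cosθ/√(L²−r²sin²θ) = -1.2093 rad/s.
V_P = V_A + ω_rod × AP, with AP = 0.1069 m along the rod.
Components: V_Px = −rω sinθ − a·ω_rod·sinφ = -0.46387 m/s;  V_Py = rω cosθ + a·ω_rod·cosφ = +0.16643 m/s.
|V_P| = √(V_Px² + V_Py²) = 0.49283 m/s.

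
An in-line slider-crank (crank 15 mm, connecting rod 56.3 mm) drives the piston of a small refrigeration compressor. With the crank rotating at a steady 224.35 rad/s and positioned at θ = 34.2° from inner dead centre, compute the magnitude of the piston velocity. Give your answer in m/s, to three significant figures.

2.31

ω = 224.3 rad/s
For an in-line slider-crank, x = r cosθ + √(L² − r² sin²θ), so v = −rω sinθ·[1 + r cosθ/√(L² − r² sin²θ)].
With r = 0.015 m, L = 0.0563 m, θ = 34.2°: √(L² − r² sin²θ) = 0.055665 m.
v = −0.015·224.3·0.56208·[1 + 0.015·0.82708/0.055665] = -2.3131 m/s.
|v| = 2.3131 m/s.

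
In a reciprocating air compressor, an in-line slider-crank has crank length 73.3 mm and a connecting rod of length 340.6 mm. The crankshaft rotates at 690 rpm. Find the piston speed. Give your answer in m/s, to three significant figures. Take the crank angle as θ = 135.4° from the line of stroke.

3.14

ω = 2π·690/60 = 72.26 rad/s
For an in-line slider-crank, x = r cosθ + √(L² − r² sin²θ), so v = −rω sinθ·[1 + r cosθ/√(L² − r² sin²θ)].
With r = 0.0733 m, L = 0.3406 m, θ = 135.4°: √(L² − r² sin²θ) = 0.33669 m.
v = −0.0733·72.26·0.70215·[1 + 0.0733·-0.71203/0.33669] = -3.1424 m/s.
|v| = 3.1424 m/s.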